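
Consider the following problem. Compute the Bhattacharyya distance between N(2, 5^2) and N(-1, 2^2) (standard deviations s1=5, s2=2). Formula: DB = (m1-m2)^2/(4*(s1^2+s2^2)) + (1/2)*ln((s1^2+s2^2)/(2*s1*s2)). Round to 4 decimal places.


Bhattacharyya distance between two Gaussians:
DB = (m1-m2)^2/(4*(s1^2+s2^2)) + (1/2)*ln((s1^2+s2^2)/(2*s1*s2)).
(m1-m2)^2 = (3)^2 = 9.
s1^2+s2^2 = 25 + 4 = 29.
term1 = 9/116 = 0.077586.
term2 = 0.5*ln(29/20.0) = 0.185782.
DB = 0.077586 + 0.185782 = 0.2634

0.2634


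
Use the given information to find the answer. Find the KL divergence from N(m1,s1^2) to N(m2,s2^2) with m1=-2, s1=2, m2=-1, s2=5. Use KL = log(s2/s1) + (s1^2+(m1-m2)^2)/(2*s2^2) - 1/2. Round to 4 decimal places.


KL divergence between normal distributions:
KL = log(s2/s1) + (s1^2 + (m1-m2)^2)/(2*s2^2) - 1/2.
log(5/2) = 0.916291.
(2^2 + (-2--1)^2)/(2*5^2) = (4 + 1)/50 = 0.1.
KL = 0.916291 + 0.1 - 0.5 = 0.5163

0.5163


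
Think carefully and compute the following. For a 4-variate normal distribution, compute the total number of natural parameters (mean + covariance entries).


Exponential family dimension calculation:
For 4-dim MVN: mean has 4 params, covariance has 4*5/2 = 10 unique entries.
Total dim = 4 + 10 = 14.

14


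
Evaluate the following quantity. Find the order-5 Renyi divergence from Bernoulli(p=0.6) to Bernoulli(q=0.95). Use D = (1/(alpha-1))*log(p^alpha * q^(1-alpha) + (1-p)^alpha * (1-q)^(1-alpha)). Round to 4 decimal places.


Renyi divergence of order alpha between Bernoulli distributions:
D = (1/(alpha-1))*log(p^alpha * q^(1-alpha) + (1-p)^alpha * (1-q)^(1-alpha)).
alpha = 5, p = 0.6, q = 0.95.
p^alpha * q^(1-alpha) = 0.6^5 * 0.95^-4 = 0.095469.
(1-p)^alpha * (1-q)^(1-alpha) = 0.4^5 * 0.05^-4 = 1638.4.
sum = 0.095469 + 1638.4 = 1638.495469.
D = (1/4)*log(1638.495469) = 1.8504

1.8504


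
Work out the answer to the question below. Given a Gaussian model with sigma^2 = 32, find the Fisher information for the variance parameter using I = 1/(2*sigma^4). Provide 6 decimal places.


Fisher information for variance: I(sigma^2) = 1/(2*sigma^4).
sigma^2 = 32, so sigma^4 = 1024.
I = 1/(2*1024) = 1/2048 = 0.000488

0.000488


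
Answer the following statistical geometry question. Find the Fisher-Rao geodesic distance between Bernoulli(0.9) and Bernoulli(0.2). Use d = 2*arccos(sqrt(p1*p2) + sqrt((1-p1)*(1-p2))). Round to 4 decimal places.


Geodesic distance on Bernoulli manifold:
d(p1,p2) = 2*arccos(sqrt(p1*p2) + sqrt((1-p1)*(1-p2))).
sqrt(p1*p2) = sqrt(0.9*0.2) = 0.424264.
sqrt((1-p1)*(1-p2)) = sqrt(0.1*0.8) = 0.282843.
arg = 0.424264 + 0.282843 = 0.707107.
d = 2*arccos(0.707107) = 1.5708

1.5708


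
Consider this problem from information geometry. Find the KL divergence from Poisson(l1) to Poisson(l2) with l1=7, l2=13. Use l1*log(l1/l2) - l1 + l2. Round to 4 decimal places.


KL divergence for Poisson:
KL = l1*log(l1/l2) - l1 + l2.
l1 = 7, l2 = 13.
log(7/13) = -0.619039.
l1*log(l1/l2) = 7 * -0.619039 = -4.333274.
KL = -4.333274 - 7 + 13 = 1.6667

1.6667


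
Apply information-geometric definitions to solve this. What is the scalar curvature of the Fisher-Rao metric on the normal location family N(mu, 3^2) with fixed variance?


This family has a single free parameter, so its statistical manifold
is 1-dimensional. The Riemann curvature tensor of any 1-dimensional
Riemannian manifold vanishes identically, so R = 0.

0


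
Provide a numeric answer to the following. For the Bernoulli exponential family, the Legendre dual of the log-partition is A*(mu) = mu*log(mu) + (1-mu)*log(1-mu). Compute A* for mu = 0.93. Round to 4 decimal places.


Legendre transform for Bernoulli:
A*(mu) = mu*log(mu) + (1-mu)*log(1-mu).
mu = 0.93, 1-mu = 0.07.
mu*log(mu) = 0.93*log(0.93) = -0.067491.
(1-mu)*log(1-mu) = 0.07*log(0.07) = -0.186148.
A* = -0.067491 + -0.186148 = -0.2536

-0.2536


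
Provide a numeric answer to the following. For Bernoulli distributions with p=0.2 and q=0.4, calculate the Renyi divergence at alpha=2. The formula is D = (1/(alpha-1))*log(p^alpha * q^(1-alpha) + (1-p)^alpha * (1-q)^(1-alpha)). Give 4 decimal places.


Renyi divergence of order alpha between Bernoulli distributions:
D = (1/(alpha-1))*log(p^alpha * q^(1-alpha) + (1-p)^alpha * (1-q)^(1-alpha)).
alpha = 2, p = 0.2, q = 0.4.
p^alpha * q^(1-alpha) = 0.2^2 * 0.4^-1 = 0.1.
(1-p)^alpha * (1-q)^(1-alpha) = 0.8^2 * 0.6^-1 = 1.066667.
sum = 0.1 + 1.066667 = 1.166667.
D = (1/1)*log(1.166667) = 0.1542

0.1542


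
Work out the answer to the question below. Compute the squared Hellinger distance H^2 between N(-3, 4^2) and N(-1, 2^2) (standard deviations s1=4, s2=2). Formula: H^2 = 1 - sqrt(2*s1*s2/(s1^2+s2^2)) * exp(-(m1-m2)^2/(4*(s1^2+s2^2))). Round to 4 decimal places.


Squared Hellinger distance for Gaussians:
H^2 = 1 - sqrt(2*s1*s2/(s1^2+s2^2)) * exp(-(m1-m2)^2/(4*(s1^2+s2^2))).
s1^2 = 16, s2^2 = 4, s1^2+s2^2 = 20.
sqrt(2*4*2/(20)) = 0.894427.
(m1-m2)^2 = (-2)^2 = 4.
exp(-4/(4*20)) = exp(-0.05) = 0.951229.
H^2 = 1 - 0.894427*0.951229 = 0.1492

0.1492


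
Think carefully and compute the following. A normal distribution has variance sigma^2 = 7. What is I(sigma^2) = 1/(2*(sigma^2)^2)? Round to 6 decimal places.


Fisher information for variance: I(sigma^2) = 1/(2*sigma^4).
sigma^2 = 7, so sigma^4 = 49.
I = 1/(2*49) = 1/98 = 0.010204

0.010204


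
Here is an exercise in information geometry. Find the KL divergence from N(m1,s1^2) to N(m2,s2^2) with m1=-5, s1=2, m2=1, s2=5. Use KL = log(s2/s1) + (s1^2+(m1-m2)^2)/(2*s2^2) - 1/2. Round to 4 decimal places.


KL divergence between normal distributions:
KL = log(s2/s1) + (s1^2 + (m1-m2)^2)/(2*s2^2) - 1/2.
log(5/2) = 0.916291.
(2^2 + (-5-1)^2)/(2*5^2) = (4 + 36)/50 = 0.8.
KL = 0.916291 + 0.8 - 0.5 = 1.2163

1.2163


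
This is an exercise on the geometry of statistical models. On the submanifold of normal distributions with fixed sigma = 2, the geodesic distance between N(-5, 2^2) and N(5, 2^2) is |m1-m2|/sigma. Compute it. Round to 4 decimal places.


On the fixed-variance normal subfamily, geodesic distance = |m1-m2|/sigma.
|-5 - 5| = 10.
sigma = 2.
d = 10/2 = 5.0000

5.0000


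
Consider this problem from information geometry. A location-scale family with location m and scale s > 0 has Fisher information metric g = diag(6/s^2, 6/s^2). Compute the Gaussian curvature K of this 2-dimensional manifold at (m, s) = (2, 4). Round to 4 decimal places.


The metric has the form g = (A dm^2 + B ds^2)/s^2 with A = 6, B = 6.
Substitute u = sqrt(A/B)*m: g = B*(du^2 + ds^2)/s^2, i.e. B times the
Poincare upper half-plane metric, which has constant Gaussian curvature -1.
Scaling a 2D metric by a constant c divides the Gaussian curvature by c,
so K = -1/B = -1/(6) = -0.1667 everywhere (the point (m, s) = (2, 4) is irrelevant:
the curvature is constant).
The requested Gaussian curvature is K = -0.1667.

-0.1667


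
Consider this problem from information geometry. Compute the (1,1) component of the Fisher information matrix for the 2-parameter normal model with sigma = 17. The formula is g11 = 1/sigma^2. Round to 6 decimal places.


For the 2-parameter normal family, the Fisher metric has:
  g11 = 1/sigma^2, g22 = 2/sigma^2.
sigma = 17, sigma^2 = 289.
g11 = 0.003460

0.003460


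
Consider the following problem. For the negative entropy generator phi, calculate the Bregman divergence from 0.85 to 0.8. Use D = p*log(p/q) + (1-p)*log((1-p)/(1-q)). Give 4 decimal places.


Bregman divergence with negative entropy generator:
D = p*log(p/q) + (1-p)*log((1-p)/(1-q)).
p = 0.85, q = 0.8.
p*log(p/q) = 0.85*log(0.85/0.8) = 0.051531.
(1-p)*log((1-p)/(1-q)) = 0.15*log(0.15/0.2) = -0.043152.
D = 0.051531 + -0.043152 = 0.0084

0.0084


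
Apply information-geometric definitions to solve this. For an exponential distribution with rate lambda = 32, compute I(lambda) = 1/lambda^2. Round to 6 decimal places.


Fisher information for exponential: I(lambda) = 1/lambda^2.
lambda = 32, lambda^2 = 1024.
I = 1/1024 = 0.000977

0.000977


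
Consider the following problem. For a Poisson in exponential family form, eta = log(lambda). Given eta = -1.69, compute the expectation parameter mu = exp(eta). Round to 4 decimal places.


Expectation parameter for Poisson exponential family:
mu = exp(eta).
eta = -1.69.
mu = exp(-1.69) = 0.1845

0.1845


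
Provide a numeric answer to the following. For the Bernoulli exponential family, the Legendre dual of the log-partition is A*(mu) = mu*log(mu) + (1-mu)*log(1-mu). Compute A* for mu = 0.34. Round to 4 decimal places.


Legendre transform for Bernoulli:
A*(mu) = mu*log(mu) + (1-mu)*log(1-mu).
mu = 0.34, 1-mu = 0.66.
mu*log(mu) = 0.34*log(0.34) = -0.366795.
(1-mu)*log(1-mu) = 0.66*log(0.66) = -0.27424.
A* = -0.366795 + -0.27424 = -0.6410

-0.6410


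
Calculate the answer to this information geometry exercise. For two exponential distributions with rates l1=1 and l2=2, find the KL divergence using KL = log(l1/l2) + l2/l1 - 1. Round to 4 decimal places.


KL divergence for exponential family:
KL = log(l1/l2) + l2/l1 - 1.
log(1/2) = -0.693147.
2/1 = 2.0.
KL = -0.693147 + 2.0 - 1 = 0.3069

0.3069


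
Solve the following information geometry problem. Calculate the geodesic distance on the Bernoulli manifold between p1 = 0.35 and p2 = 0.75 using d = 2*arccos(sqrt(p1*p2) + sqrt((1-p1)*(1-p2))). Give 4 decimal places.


Geodesic distance on Bernoulli manifold:
d(p1,p2) = 2*arccos(sqrt(p1*p2) + sqrt((1-p1)*(1-p2))).
sqrt(p1*p2) = sqrt(0.35*0.75) = 0.512348.
sqrt((1-p1)*(1-p2)) = sqrt(0.65*0.25) = 0.403113.
arg = 0.512348 + 0.403113 = 0.91546.
d = 2*arccos(0.91546) = 0.8283

0.8283


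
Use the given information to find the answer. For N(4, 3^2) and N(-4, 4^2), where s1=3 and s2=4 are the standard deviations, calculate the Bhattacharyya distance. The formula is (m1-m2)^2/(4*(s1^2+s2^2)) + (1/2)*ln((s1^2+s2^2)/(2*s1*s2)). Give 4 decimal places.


Bhattacharyya distance between two Gaussians:
DB = (m1-m2)^2/(4*(s1^2+s2^2)) + (1/2)*ln((s1^2+s2^2)/(2*s1*s2)).
(m1-m2)^2 = (8)^2 = 64.
s1^2+s2^2 = 9 + 16 = 25.
term1 = 64/100 = 0.64.
term2 = 0.5*ln(25/24.0) = 0.020411.
DB = 0.64 + 0.020411 = 0.6604

0.6604


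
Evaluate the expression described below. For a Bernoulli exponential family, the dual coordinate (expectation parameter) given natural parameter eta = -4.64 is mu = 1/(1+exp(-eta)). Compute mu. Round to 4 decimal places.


Dual coordinate (expectation parameter) for Bernoulli:
mu = 1/(1+exp(-eta)).
eta = -4.64.
exp(-eta) = exp(4.64) = 103.544348.
mu = 1/(1+103.544348) = 0.0096

0.0096


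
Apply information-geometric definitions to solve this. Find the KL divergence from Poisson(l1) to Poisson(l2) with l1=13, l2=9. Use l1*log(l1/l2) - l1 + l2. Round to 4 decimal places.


KL divergence for Poisson:
KL = l1*log(l1/l2) - l1 + l2.
l1 = 13, l2 = 9.
log(13/9) = 0.367725.
l1*log(l1/l2) = 13 * 0.367725 = 4.780422.
KL = 4.780422 - 13 + 9 = 0.7804

0.7804


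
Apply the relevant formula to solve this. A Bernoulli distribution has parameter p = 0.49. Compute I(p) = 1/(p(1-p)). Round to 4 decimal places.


For Bernoulli(p), Fisher information is I(p) = 1/(p*(1-p)).
p = 0.49, 1-p = 0.51.
p*(1-p) = 0.2499.
I(p) = 1/0.2499 = 4.0016

4.0016


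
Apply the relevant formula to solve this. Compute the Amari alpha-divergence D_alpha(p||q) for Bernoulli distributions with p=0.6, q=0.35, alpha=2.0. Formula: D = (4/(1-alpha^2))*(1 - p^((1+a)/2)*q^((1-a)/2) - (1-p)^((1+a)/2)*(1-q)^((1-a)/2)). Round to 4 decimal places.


Amari alpha-divergence:
D = (4/(1-alpha^2))*(1 - p^((1+a)/2)*q^((1-a)/2) - (1-p)^((1+a)/2)*(1-q)^((1-a)/2)).
alpha = 2.0, p = 0.6, q = 0.35.
e1 = (1+alpha)/2 = 1.5, e2 = (1-alpha)/2 = -0.5.
t1 = p^e1 * q^e2 = 0.6^1.5 * 0.35^-0.5 = 0.785584.
t2 = (1-p)^e1 * (1-q)^e2 = 0.4^1.5 * 0.65^-0.5 = 0.313786.
4/(1-alpha^2) = -1.333333.
D = -1.333333*(1 - 0.785584 - 0.313786) = 0.1325

0.1325


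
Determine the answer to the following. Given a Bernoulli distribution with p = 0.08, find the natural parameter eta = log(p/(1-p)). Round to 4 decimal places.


Natural parameter for Bernoulli: eta = log(p/(1-p)).
p = 0.08, 1-p = 0.92.
p/(1-p) = 0.086957.
eta = log(0.086957) = -2.4423

-2.4423


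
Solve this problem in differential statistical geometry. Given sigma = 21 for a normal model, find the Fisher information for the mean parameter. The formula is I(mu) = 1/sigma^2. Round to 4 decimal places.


The Fisher information for the mean of a normal distribution is I(mu) = 1/sigma^2.
sigma = 21, so sigma^2 = 441.
I(mu) = 1/441 = 0.0023

0.0023


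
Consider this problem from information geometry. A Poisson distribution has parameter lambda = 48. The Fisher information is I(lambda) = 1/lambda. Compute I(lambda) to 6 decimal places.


Fisher information for Poisson: I(lambda) = 1/lambda.
lambda = 48.
I(lambda) = 1/48 = 0.020833

0.020833


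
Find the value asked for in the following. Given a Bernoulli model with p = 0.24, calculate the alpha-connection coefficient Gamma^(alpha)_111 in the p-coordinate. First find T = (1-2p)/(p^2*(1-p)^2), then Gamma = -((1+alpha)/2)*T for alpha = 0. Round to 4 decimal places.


Skewness (Amari-Chentsov) tensor: T = (1-2p)/(p^2*(1-p)^2).
p = 0.24, 1-2p = 0.52, p^2 = 0.0576, (1-p)^2 = 0.5776.
T = 0.52/(0.0576 * 0.5776) = 15.629809.
In the p-coordinate, Gamma^(alpha) = Gamma^(0) - (alpha/2)*T with Gamma^(0) = (1/2)*g'(p) = -T/2,
so Gamma^(alpha) = -((1+alpha)/2)*T.
alpha = 0, -(1+alpha)/2 = -0.5.
Gamma = -0.5 * 15.629809 = -7.8149

-7.8149


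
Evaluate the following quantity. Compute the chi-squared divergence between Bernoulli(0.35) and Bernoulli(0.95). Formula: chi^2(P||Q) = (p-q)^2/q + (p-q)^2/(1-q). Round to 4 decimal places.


Chi-squared divergence between Bernoulli distributions:
chi^2 = (p-q)^2/q + (p-q)^2/(1-q).
p = 0.35, q = 0.95, p-q = -0.6.
(p-q)^2 = 0.36.
term1 = 0.36/0.95 = 0.378947.
term2 = 0.36/0.05 = 7.2.
chi^2 = 0.378947 + 7.2 = 7.5789

7.5789


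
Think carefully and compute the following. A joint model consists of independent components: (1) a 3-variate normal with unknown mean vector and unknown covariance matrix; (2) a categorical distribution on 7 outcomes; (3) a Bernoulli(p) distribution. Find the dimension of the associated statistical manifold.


The dimension of a statistical manifold equals the number of free
(independent) real parameters of the model. For a product of independent
blocks the parameter counts add.
- 3-variate normal: 3 (mean) + 3*4/2 = 6 (symmetric covariance) = 9.
- categorical on 7 outcomes (probabilities sum to 1): 7-1 = 6.
- Bernoulli (p): 1.
Total = 9 + 6 + 1 = 16.
Dimension = 16

16


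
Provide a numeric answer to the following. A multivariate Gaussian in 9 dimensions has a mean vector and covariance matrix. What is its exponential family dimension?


Exponential family dimension calculation:
For 9-dim MVN: mean has 9 params, covariance has 9*10/2 = 45 unique entries.
Total dim = 9 + 45 = 54.

54


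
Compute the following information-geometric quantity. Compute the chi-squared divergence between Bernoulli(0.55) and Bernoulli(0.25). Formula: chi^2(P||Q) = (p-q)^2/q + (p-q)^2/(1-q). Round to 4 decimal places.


Chi-squared divergence between Bernoulli distributions:
chi^2 = (p-q)^2/q + (p-q)^2/(1-q).
p = 0.55, q = 0.25, p-q = 0.3.
(p-q)^2 = 0.09.
term1 = 0.09/0.25 = 0.36.
term2 = 0.09/0.75 = 0.12.
chi^2 = 0.36 + 0.12 = 0.4800

0.4800


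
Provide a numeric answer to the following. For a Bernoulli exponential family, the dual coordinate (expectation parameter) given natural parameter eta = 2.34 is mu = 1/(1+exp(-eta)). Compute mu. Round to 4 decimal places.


Dual coordinate (expectation parameter) for Bernoulli:
mu = 1/(1+exp(-eta)).
eta = 2.34.
exp(-eta) = exp(-2.34) = 0.096328.
mu = 1/(1+0.096328) = 0.9121

0.9121


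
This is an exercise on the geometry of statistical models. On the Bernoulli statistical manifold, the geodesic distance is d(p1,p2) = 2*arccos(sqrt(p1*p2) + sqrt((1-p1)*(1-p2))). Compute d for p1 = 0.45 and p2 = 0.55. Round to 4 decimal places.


Geodesic distance on Bernoulli manifold:
d(p1,p2) = 2*arccos(sqrt(p1*p2) + sqrt((1-p1)*(1-p2))).
sqrt(p1*p2) = sqrt(0.45*0.55) = 0.497494.
sqrt((1-p1)*(1-p2)) = sqrt(0.55*0.45) = 0.497494.
arg = 0.497494 + 0.497494 = 0.994987.
d = 2*arccos(0.994987) = 0.2003

0.2003


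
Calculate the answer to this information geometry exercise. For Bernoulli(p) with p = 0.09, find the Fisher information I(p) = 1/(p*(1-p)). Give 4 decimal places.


For Bernoulli(p), Fisher information is I(p) = 1/(p*(1-p)).
p = 0.09, 1-p = 0.91.
p*(1-p) = 0.0819.
I(p) = 1/0.0819 = 12.2100

12.2100


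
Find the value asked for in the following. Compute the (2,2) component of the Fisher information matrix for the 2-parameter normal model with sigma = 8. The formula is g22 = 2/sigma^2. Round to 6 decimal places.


For the 2-parameter normal family, the Fisher metric has:
  g11 = 1/sigma^2, g22 = 2/sigma^2.
sigma = 8, sigma^2 = 64.
g22 = 0.031250

0.031250


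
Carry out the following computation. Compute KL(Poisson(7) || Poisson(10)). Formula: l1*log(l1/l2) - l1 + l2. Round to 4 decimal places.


KL divergence for Poisson:
KL = l1*log(l1/l2) - l1 + l2.
l1 = 7, l2 = 10.
log(7/10) = -0.356675.
l1*log(l1/l2) = 7 * -0.356675 = -2.496725.
KL = -2.496725 - 7 + 10 = 0.5033

0.5033


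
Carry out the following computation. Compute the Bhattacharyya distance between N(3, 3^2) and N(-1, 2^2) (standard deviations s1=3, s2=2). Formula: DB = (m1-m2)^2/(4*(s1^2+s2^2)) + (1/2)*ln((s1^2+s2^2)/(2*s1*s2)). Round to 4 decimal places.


Bhattacharyya distance between two Gaussians:
DB = (m1-m2)^2/(4*(s1^2+s2^2)) + (1/2)*ln((s1^2+s2^2)/(2*s1*s2)).
(m1-m2)^2 = (4)^2 = 16.
s1^2+s2^2 = 9 + 4 = 13.
term1 = 16/52 = 0.307692.
term2 = 0.5*ln(13/12.0) = 0.040021.
DB = 0.307692 + 0.040021 = 0.3477

0.3477


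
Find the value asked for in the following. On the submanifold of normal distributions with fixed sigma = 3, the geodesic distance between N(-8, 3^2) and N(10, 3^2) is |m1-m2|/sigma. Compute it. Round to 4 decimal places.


On the fixed-variance normal subfamily, geodesic distance = |m1-m2|/sigma.
|-8 - 10| = 18.
sigma = 3.
d = 18/3 = 6.0000

6.0000


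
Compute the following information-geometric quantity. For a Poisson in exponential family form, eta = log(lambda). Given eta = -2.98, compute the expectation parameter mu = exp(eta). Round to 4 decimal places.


Expectation parameter for Poisson exponential family:
mu = exp(eta).
eta = -2.98.
mu = exp(-2.98) = 0.0508

0.0508


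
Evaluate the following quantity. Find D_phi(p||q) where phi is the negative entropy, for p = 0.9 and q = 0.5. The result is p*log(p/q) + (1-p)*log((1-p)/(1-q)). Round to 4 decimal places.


Bregman divergence with negative entropy generator:
D = p*log(p/q) + (1-p)*log((1-p)/(1-q)).
p = 0.9, q = 0.5.
p*log(p/q) = 0.9*log(0.9/0.5) = 0.529008.
(1-p)*log((1-p)/(1-q)) = 0.1*log(0.1/0.5) = -0.160944.
D = 0.529008 + -0.160944 = 0.3681

0.3681


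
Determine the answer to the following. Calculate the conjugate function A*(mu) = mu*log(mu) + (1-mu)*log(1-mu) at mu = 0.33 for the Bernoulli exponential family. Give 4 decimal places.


Legendre transform for Bernoulli:
A*(mu) = mu*log(mu) + (1-mu)*log(1-mu).
mu = 0.33, 1-mu = 0.67.
mu*log(mu) = 0.33*log(0.33) = -0.365859.
(1-mu)*log(1-mu) = 0.67*log(0.67) = -0.26832.
A* = -0.365859 + -0.26832 = -0.6342

-0.6342


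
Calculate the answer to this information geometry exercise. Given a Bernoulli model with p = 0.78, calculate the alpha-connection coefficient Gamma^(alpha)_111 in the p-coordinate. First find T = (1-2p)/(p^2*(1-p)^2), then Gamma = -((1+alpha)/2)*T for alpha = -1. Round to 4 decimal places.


Skewness (Amari-Chentsov) tensor: T = (1-2p)/(p^2*(1-p)^2).
p = 0.78, 1-2p = -0.56, p^2 = 0.6084, (1-p)^2 = 0.0484.
T = -0.56/(0.6084 * 0.0484) = -19.017502.
In the p-coordinate, Gamma^(alpha) = Gamma^(0) - (alpha/2)*T with Gamma^(0) = (1/2)*g'(p) = -T/2,
so Gamma^(alpha) = -((1+alpha)/2)*T.
alpha = -1, -(1+alpha)/2 = 0.0.
Gamma = 0.0 * -19.017502 = 0.0000

0.0000


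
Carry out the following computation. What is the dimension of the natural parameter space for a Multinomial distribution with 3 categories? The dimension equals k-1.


Exponential family dimension calculation:
For Multinomial with k=3 categories, dim = k-1 = 2.

2


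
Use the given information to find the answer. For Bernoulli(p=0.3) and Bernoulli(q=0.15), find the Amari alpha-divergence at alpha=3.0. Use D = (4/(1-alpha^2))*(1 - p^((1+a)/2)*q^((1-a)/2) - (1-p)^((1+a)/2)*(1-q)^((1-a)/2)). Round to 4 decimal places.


Amari alpha-divergence:
D = (4/(1-alpha^2))*(1 - p^((1+a)/2)*q^((1-a)/2) - (1-p)^((1+a)/2)*(1-q)^((1-a)/2)).
alpha = 3.0, p = 0.3, q = 0.15.
e1 = (1+alpha)/2 = 2.0, e2 = (1-alpha)/2 = -1.0.
t1 = p^e1 * q^e2 = 0.3^2.0 * 0.15^-1.0 = 0.6.
t2 = (1-p)^e1 * (1-q)^e2 = 0.7^2.0 * 0.85^-1.0 = 0.576471.
4/(1-alpha^2) = -0.5.
D = -0.5*(1 - 0.6 - 0.576471) = 0.0882

0.0882


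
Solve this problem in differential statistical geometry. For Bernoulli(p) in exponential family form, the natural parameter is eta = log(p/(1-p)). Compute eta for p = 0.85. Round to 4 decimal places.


Natural parameter for Bernoulli: eta = log(p/(1-p)).
p = 0.85, 1-p = 0.15.
p/(1-p) = 5.666667.
eta = log(5.666667) = 1.7346

1.7346


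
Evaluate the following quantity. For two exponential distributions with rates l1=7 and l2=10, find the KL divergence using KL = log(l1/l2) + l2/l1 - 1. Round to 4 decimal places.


KL divergence for exponential family:
KL = log(l1/l2) + l2/l1 - 1.
log(7/10) = -0.356675.
10/7 = 1.428571.
KL = -0.356675 + 1.428571 - 1 = 0.0719

0.0719


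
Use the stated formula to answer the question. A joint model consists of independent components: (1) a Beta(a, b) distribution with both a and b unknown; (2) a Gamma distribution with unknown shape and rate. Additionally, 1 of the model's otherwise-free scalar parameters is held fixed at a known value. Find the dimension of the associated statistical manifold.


The dimension of a statistical manifold equals the number of free
(independent) real parameters of the model. For a product of independent
blocks the parameter counts add.
- Beta (a, b): 2.
- Gamma (shape, rate): 2.
Total = 2 + 2 = 4.
1 parameter(s) fixed at known values: 4 - 1 = 3.
Dimension = 3

3


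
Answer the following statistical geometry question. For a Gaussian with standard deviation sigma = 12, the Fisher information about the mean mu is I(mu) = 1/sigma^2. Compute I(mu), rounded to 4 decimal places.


The Fisher information for the mean of a normal distribution is I(mu) = 1/sigma^2.
sigma = 12, so sigma^2 = 144.
I(mu) = 1/144 = 0.0069

0.0069


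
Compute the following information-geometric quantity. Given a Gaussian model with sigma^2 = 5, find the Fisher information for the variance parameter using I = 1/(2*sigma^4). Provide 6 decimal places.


Fisher information for variance: I(sigma^2) = 1/(2*sigma^4).
sigma^2 = 5, so sigma^4 = 25.
I = 1/(2*25) = 1/50 = 0.020000

0.020000


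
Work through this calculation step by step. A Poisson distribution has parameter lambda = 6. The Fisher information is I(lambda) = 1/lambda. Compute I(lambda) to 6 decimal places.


Fisher information for Poisson: I(lambda) = 1/lambda.
lambda = 6.
I(lambda) = 1/6 = 0.166667

0.166667


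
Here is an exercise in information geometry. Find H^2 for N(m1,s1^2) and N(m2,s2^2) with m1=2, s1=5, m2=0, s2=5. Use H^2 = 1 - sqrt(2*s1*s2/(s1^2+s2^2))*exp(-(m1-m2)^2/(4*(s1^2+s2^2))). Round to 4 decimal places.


Squared Hellinger distance for Gaussians:
H^2 = 1 - sqrt(2*s1*s2/(s1^2+s2^2)) * exp(-(m1-m2)^2/(4*(s1^2+s2^2))).
s1^2 = 25, s2^2 = 25, s1^2+s2^2 = 50.
sqrt(2*5*5/(50)) = 1.0.
(m1-m2)^2 = (2)^2 = 4.
exp(-4/(4*50)) = exp(-0.02) = 0.980199.
H^2 = 1 - 1.0*0.980199 = 0.0198

0.0198


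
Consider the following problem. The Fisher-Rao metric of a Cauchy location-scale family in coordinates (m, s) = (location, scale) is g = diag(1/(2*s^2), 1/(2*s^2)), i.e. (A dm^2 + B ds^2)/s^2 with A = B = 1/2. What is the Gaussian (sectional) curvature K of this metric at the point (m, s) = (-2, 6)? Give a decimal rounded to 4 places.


The metric has the form g = (A dm^2 + B ds^2)/s^2 with A = 1/2, B = 1/2.
Substitute u = sqrt(A/B)*m: g = B*(du^2 + ds^2)/s^2, i.e. B times the
Poincare upper half-plane metric, which has constant Gaussian curvature -1.
Scaling a 2D metric by a constant c divides the Gaussian curvature by c,
so K = -1/B = -1/(1/2) = -2.0000 everywhere (the point (m, s) = (-2, 6) is irrelevant:
the curvature is constant).
The requested Gaussian curvature is K = -2.0000.

-2.0000


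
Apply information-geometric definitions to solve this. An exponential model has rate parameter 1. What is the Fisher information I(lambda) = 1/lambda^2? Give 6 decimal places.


Fisher information for exponential: I(lambda) = 1/lambda^2.
lambda = 1, lambda^2 = 1.
I = 1/1 = 1.000000

1.000000


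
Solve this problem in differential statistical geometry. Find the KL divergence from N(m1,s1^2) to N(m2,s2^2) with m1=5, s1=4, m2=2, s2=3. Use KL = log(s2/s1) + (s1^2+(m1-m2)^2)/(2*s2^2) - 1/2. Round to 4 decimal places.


KL divergence between normal distributions:
KL = log(s2/s1) + (s1^2 + (m1-m2)^2)/(2*s2^2) - 1/2.
log(3/4) = -0.287682.
(4^2 + (5-2)^2)/(2*3^2) = (16 + 9)/18 = 1.388889.
KL = -0.287682 + 1.388889 - 0.5 = 0.6012

0.6012


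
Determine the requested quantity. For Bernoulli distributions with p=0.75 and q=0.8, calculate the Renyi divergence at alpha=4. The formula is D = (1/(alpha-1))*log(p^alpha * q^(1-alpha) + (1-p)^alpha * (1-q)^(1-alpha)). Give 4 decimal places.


Renyi divergence of order alpha between Bernoulli distributions:
D = (1/(alpha-1))*log(p^alpha * q^(1-alpha) + (1-p)^alpha * (1-q)^(1-alpha)).
alpha = 4, p = 0.75, q = 0.8.
p^alpha * q^(1-alpha) = 0.75^4 * 0.8^-3 = 0.617981.
(1-p)^alpha * (1-q)^(1-alpha) = 0.25^4 * 0.2^-3 = 0.488281.
sum = 0.617981 + 0.488281 = 1.106262.
D = (1/3)*log(1.106262) = 0.0337

0.0337


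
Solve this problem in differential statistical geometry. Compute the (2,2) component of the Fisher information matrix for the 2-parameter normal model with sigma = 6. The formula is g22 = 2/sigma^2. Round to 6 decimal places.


For the 2-parameter normal family, the Fisher metric has:
  g11 = 1/sigma^2, g22 = 2/sigma^2.
sigma = 6, sigma^2 = 36.
g22 = 0.055556

0.055556


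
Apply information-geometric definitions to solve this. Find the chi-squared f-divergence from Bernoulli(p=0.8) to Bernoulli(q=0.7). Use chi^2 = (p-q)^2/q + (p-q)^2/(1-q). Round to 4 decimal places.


Chi-squared divergence between Bernoulli distributions:
chi^2 = (p-q)^2/q + (p-q)^2/(1-q).
p = 0.8, q = 0.7, p-q = 0.1.
(p-q)^2 = 0.01.
term1 = 0.01/0.7 = 0.014286.
term2 = 0.01/0.3 = 0.033333.
chi^2 = 0.014286 + 0.033333 = 0.0476

0.0476


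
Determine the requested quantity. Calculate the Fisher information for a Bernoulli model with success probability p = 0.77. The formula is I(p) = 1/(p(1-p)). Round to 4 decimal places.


For Bernoulli(p), Fisher information is I(p) = 1/(p*(1-p)).
p = 0.77, 1-p = 0.23.
p*(1-p) = 0.1771.
I(p) = 1/0.1771 = 5.6465

5.6465


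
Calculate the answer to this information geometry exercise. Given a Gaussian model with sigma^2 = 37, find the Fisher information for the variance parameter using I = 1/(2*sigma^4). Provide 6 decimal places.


Fisher information for variance: I(sigma^2) = 1/(2*sigma^4).
sigma^2 = 37, so sigma^4 = 1369.
I = 1/(2*1369) = 1/2738 = 0.000365

0.000365


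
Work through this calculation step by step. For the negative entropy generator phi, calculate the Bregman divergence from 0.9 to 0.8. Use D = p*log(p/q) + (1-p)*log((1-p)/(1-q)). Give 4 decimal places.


Bregman divergence with negative entropy generator:
D = p*log(p/q) + (1-p)*log((1-p)/(1-q)).
p = 0.9, q = 0.8.
p*log(p/q) = 0.9*log(0.9/0.8) = 0.106005.
(1-p)*log((1-p)/(1-q)) = 0.1*log(0.1/0.2) = -0.069315.
D = 0.106005 + -0.069315 = 0.0367

0.0367


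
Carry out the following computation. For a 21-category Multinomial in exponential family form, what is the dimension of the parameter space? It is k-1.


Exponential family dimension calculation:
For Multinomial with k=21 categories, dim = k-1 = 20.

20


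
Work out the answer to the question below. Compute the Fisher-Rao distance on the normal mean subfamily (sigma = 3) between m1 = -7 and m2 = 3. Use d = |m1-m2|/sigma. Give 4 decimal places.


On the fixed-variance normal subfamily, geodesic distance = |m1-m2|/sigma.
|-7 - 3| = 10.
sigma = 3.
d = 10/3 = 3.3333

3.3333


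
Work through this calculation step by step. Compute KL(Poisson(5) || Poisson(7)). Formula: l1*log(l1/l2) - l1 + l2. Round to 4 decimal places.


KL divergence for Poisson:
KL = l1*log(l1/l2) - l1 + l2.
l1 = 5, l2 = 7.
log(5/7) = -0.336472.
l1*log(l1/l2) = 5 * -0.336472 = -1.682361.
KL = -1.682361 - 5 + 7 = 0.3176

0.3176


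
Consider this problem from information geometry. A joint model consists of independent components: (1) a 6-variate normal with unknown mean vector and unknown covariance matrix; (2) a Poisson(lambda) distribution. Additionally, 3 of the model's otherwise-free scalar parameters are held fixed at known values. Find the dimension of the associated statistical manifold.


The dimension of a statistical manifold equals the number of free
(independent) real parameters of the model. For a product of independent
blocks the parameter counts add.
- 6-variate normal: 6 (mean) + 6*7/2 = 21 (symmetric covariance) = 27.
- Poisson (lambda): 1.
Total = 27 + 1 = 28.
3 parameter(s) fixed at known values: 28 - 3 = 25.
Dimension = 25

25


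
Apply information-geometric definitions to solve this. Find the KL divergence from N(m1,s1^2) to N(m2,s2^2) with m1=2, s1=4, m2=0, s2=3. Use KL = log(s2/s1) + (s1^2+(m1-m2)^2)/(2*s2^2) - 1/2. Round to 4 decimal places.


KL divergence between normal distributions:
KL = log(s2/s1) + (s1^2 + (m1-m2)^2)/(2*s2^2) - 1/2.
log(3/4) = -0.287682.
(4^2 + (2-0)^2)/(2*3^2) = (16 + 4)/18 = 1.111111.
KL = -0.287682 + 1.111111 - 0.5 = 0.3234

0.3234


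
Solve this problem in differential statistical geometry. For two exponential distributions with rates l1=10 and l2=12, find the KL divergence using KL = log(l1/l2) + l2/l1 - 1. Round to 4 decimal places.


KL divergence for exponential family:
KL = log(l1/l2) + l2/l1 - 1.
log(10/12) = -0.182322.
12/10 = 1.2.
KL = -0.182322 + 1.2 - 1 = 0.0177

0.0177


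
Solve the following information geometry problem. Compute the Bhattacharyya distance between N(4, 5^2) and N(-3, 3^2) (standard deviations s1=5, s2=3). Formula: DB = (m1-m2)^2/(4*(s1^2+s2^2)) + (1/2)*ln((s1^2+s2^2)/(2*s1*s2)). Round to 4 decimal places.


Bhattacharyya distance between two Gaussians:
DB = (m1-m2)^2/(4*(s1^2+s2^2)) + (1/2)*ln((s1^2+s2^2)/(2*s1*s2)).
(m1-m2)^2 = (7)^2 = 49.
s1^2+s2^2 = 25 + 9 = 34.
term1 = 49/136 = 0.360294.
term2 = 0.5*ln(34/30.0) = 0.062582.
DB = 0.360294 + 0.062582 = 0.4229

0.4229


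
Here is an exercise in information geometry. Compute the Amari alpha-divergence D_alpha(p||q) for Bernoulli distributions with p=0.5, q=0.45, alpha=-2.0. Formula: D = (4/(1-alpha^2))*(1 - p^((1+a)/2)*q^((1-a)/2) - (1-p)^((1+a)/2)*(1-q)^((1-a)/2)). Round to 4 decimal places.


Amari alpha-divergence:
D = (4/(1-alpha^2))*(1 - p^((1+a)/2)*q^((1-a)/2) - (1-p)^((1+a)/2)*(1-q)^((1-a)/2)).
alpha = -2.0, p = 0.5, q = 0.45.
e1 = (1+alpha)/2 = -0.5, e2 = (1-alpha)/2 = 1.5.
t1 = p^e1 * q^e2 = 0.5^-0.5 * 0.45^1.5 = 0.426907.
t2 = (1-p)^e1 * (1-q)^e2 = 0.5^-0.5 * 0.55^1.5 = 0.576845.
4/(1-alpha^2) = -1.333333.
D = -1.333333*(1 - 0.426907 - 0.576845) = 0.0050

0.0050


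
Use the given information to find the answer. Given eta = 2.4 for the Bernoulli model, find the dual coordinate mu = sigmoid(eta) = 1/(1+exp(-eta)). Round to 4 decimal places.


Dual coordinate (expectation parameter) for Bernoulli:
mu = 1/(1+exp(-eta)).
eta = 2.4.
exp(-eta) = exp(-2.4) = 0.090718.
mu = 1/(1+0.090718) = 0.9168

0.9168


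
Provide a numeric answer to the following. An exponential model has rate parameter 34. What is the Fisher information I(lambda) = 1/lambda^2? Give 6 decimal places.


Fisher information for exponential: I(lambda) = 1/lambda^2.
lambda = 34, lambda^2 = 1156.
I = 1/1156 = 0.000865

0.000865


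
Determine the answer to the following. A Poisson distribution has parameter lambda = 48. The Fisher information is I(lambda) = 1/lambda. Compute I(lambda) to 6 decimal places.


Fisher information for Poisson: I(lambda) = 1/lambda.
lambda = 48.
I(lambda) = 1/48 = 0.020833

0.020833


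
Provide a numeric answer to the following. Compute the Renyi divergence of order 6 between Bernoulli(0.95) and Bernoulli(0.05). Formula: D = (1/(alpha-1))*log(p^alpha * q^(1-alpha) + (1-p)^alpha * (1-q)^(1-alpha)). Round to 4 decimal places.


Renyi divergence of order alpha between Bernoulli distributions:
D = (1/(alpha-1))*log(p^alpha * q^(1-alpha) + (1-p)^alpha * (1-q)^(1-alpha)).
alpha = 6, p = 0.95, q = 0.05.
p^alpha * q^(1-alpha) = 0.95^6 * 0.05^-5 = 2352294.05.
(1-p)^alpha * (1-q)^(1-alpha) = 0.05^6 * 0.95^-5 = 0.0.
sum = 2352294.05 + 0.0 = 2352294.05.
D = (1/5)*log(2352294.05) = 2.9342

2.9342


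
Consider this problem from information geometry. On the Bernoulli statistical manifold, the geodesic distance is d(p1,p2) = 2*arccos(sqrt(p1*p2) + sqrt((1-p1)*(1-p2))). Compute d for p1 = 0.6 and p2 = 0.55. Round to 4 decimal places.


Geodesic distance on Bernoulli manifold:
d(p1,p2) = 2*arccos(sqrt(p1*p2) + sqrt((1-p1)*(1-p2))).
sqrt(p1*p2) = sqrt(0.6*0.55) = 0.574456.
sqrt((1-p1)*(1-p2)) = sqrt(0.4*0.45) = 0.424264.
arg = 0.574456 + 0.424264 = 0.99872.
d = 2*arccos(0.99872) = 0.1012

0.1012


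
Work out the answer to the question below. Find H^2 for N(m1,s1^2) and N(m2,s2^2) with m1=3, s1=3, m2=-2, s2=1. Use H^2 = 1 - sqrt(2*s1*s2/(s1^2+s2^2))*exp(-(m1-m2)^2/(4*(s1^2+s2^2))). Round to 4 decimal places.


Squared Hellinger distance for Gaussians:
H^2 = 1 - sqrt(2*s1*s2/(s1^2+s2^2)) * exp(-(m1-m2)^2/(4*(s1^2+s2^2))).
s1^2 = 9, s2^2 = 1, s1^2+s2^2 = 10.
sqrt(2*3*1/(10)) = 0.774597.
(m1-m2)^2 = (5)^2 = 25.
exp(-25/(4*10)) = exp(-0.625) = 0.535261.
H^2 = 1 - 0.774597*0.535261 = 0.5854

0.5854


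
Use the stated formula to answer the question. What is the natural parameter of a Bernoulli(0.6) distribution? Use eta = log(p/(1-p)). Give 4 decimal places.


Natural parameter for Bernoulli: eta = log(p/(1-p)).
p = 0.6, 1-p = 0.4.
p/(1-p) = 1.5.
eta = log(1.5) = 0.4055

0.4055


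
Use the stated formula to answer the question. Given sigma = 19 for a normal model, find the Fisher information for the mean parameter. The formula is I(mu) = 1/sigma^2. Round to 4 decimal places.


The Fisher information for the mean of a normal distribution is I(mu) = 1/sigma^2.
sigma = 19, so sigma^2 = 361.
I(mu) = 1/361 = 0.0028

0.0028


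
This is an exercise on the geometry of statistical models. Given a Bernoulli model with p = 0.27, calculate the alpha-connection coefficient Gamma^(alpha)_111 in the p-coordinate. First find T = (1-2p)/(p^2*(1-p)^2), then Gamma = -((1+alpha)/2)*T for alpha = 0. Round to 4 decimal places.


Skewness (Amari-Chentsov) tensor: T = (1-2p)/(p^2*(1-p)^2).
p = 0.27, 1-2p = 0.46, p^2 = 0.0729, (1-p)^2 = 0.5329.
T = 0.46/(0.0729 * 0.5329) = 11.840896.
In the p-coordinate, Gamma^(alpha) = Gamma^(0) - (alpha/2)*T with Gamma^(0) = (1/2)*g'(p) = -T/2,
so Gamma^(alpha) = -((1+alpha)/2)*T.
alpha = 0, -(1+alpha)/2 = -0.5.
Gamma = -0.5 * 11.840896 = -5.9204

-5.9204


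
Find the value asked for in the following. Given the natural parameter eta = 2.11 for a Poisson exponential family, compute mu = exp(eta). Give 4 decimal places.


Expectation parameter for Poisson exponential family:
mu = exp(eta).
eta = 2.11.
mu = exp(2.11) = 8.2482

8.2482


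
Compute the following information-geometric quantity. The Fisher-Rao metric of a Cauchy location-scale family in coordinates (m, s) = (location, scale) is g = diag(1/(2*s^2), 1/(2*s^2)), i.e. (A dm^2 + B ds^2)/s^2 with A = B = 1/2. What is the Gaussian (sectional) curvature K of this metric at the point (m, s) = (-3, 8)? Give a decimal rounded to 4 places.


The metric has the form g = (A dm^2 + B ds^2)/s^2 with A = 1/2, B = 1/2.
Substitute u = sqrt(A/B)*m: g = B*(du^2 + ds^2)/s^2, i.e. B times the
Poincare upper half-plane metric, which has constant Gaussian curvature -1.
Scaling a 2D metric by a constant c divides the Gaussian curvature by c,
so K = -1/B = -1/(1/2) = -2.0000 everywhere (the point (m, s) = (-3, 8) is irrelevant:
the curvature is constant).
The requested Gaussian curvature is K = -2.0000.

-2.0000


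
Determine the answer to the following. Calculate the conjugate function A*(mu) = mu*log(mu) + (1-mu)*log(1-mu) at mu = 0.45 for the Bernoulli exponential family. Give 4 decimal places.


Legendre transform for Bernoulli:
A*(mu) = mu*log(mu) + (1-mu)*log(1-mu).
mu = 0.45, 1-mu = 0.55.
mu*log(mu) = 0.45*log(0.45) = -0.359328.
(1-mu)*log(1-mu) = 0.55*log(0.55) = -0.32881.
A* = -0.359328 + -0.32881 = -0.6881

-0.6881


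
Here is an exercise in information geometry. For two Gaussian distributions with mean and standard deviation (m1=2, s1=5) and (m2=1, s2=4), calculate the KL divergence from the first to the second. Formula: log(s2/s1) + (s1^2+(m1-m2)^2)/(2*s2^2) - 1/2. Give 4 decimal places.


KL divergence between normal distributions:
KL = log(s2/s1) + (s1^2 + (m1-m2)^2)/(2*s2^2) - 1/2.
log(4/5) = -0.223144.
(5^2 + (2-1)^2)/(2*4^2) = (25 + 1)/32 = 0.8125.
KL = -0.223144 + 0.8125 - 0.5 = 0.0894

0.0894


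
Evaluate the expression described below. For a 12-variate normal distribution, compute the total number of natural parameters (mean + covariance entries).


Exponential family dimension calculation:
For 12-dim MVN: mean has 12 params, covariance has 12*13/2 = 78 unique entries.
Total dim = 12 + 78 = 90.

90


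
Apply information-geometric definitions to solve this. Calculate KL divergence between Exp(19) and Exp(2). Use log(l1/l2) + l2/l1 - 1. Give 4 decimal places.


KL divergence for exponential family:
KL = log(l1/l2) + l2/l1 - 1.
log(19/2) = 2.251292.
2/19 = 0.105263.
KL = 2.251292 + 0.105263 - 1 = 1.3566

1.3566


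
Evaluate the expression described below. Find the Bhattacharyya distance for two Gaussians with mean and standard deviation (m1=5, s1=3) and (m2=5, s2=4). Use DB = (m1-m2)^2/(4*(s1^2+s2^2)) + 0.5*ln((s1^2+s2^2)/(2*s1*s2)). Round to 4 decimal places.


Bhattacharyya distance between two Gaussians:
DB = (m1-m2)^2/(4*(s1^2+s2^2)) + (1/2)*ln((s1^2+s2^2)/(2*s1*s2)).
(m1-m2)^2 = (0)^2 = 0.
s1^2+s2^2 = 9 + 16 = 25.
term1 = 0/100 = 0.0.
term2 = 0.5*ln(25/24.0) = 0.020411.
DB = 0.0 + 0.020411 = 0.0204

0.0204


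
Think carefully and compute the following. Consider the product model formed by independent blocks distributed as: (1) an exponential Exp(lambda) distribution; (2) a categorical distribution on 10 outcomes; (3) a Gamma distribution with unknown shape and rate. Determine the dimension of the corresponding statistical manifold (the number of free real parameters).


The dimension of a statistical manifold equals the number of free
(independent) real parameters of the model. For a product of independent
blocks the parameter counts add.
- exponential (lambda): 1.
- categorical on 10 outcomes (probabilities sum to 1): 10-1 = 9.
- Gamma (shape, rate): 2.
Total = 1 + 9 + 2 = 12.
Dimension = 12

12


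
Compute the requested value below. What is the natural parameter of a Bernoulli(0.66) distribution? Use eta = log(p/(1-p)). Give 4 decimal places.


Natural parameter for Bernoulli: eta = log(p/(1-p)).
p = 0.66, 1-p = 0.34.
p/(1-p) = 1.941176.
eta = log(1.941176) = 0.6633

0.6633


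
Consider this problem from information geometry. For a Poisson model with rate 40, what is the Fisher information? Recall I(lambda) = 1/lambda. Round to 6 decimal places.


Fisher information for Poisson: I(lambda) = 1/lambda.
lambda = 40.
I(lambda) = 1/40 = 0.025000

0.025000


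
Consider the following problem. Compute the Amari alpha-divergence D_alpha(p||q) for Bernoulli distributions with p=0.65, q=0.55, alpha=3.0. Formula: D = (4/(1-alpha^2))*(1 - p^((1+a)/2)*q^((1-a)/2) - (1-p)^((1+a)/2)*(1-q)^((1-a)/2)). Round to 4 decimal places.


Amari alpha-divergence:
D = (4/(1-alpha^2))*(1 - p^((1+a)/2)*q^((1-a)/2) - (1-p)^((1+a)/2)*(1-q)^((1-a)/2)).
alpha = 3.0, p = 0.65, q = 0.55.
e1 = (1+alpha)/2 = 2.0, e2 = (1-alpha)/2 = -1.0.
t1 = p^e1 * q^e2 = 0.65^2.0 * 0.55^-1.0 = 0.768182.
t2 = (1-p)^e1 * (1-q)^e2 = 0.35^2.0 * 0.45^-1.0 = 0.272222.
4/(1-alpha^2) = -0.5.
D = -0.5*(1 - 0.768182 - 0.272222) = 0.0202

0.0202
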